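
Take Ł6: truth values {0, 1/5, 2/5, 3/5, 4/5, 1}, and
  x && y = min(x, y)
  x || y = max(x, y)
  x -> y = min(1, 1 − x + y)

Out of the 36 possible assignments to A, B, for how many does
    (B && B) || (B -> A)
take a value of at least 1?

value 1: 26 assignments (counts)
value 4/5: 7 assignments
value 3/5: 3 assignments
So 26 of the 36 assignments meet the threshold.

26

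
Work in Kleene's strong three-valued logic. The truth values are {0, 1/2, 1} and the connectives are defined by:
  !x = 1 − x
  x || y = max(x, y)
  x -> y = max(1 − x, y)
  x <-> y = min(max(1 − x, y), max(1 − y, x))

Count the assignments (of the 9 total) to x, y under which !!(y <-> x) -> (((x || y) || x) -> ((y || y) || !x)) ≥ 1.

x = 0, y = 0 ↦ 1  ≥
x = 0, y = 1/2 ↦ 1  ≥
x = 0, y = 1 ↦ 1  ≥
x = 1/2, y = 0 ↦ 1/2  <
x = 1/2, y = 1/2 ↦ 1/2  <
x = 1/2, y = 1 ↦ 1  ≥
x = 1, y = 0 ↦ 1  ≥
x = 1, y = 1/2 ↦ 1/2  <
x = 1, y = 1 ↦ 1  ≥
So 6 of the 9 assignments meet the threshold.

6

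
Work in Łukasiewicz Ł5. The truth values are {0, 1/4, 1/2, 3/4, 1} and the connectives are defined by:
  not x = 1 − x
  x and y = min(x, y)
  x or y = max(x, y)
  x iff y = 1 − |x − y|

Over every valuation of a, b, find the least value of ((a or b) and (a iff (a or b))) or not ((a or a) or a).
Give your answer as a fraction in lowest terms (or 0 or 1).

1/2

Take a = 1/2, b = 0:
a or b = 1/2 or 0 = 1/2
a or b = 1/2 or 0 = 1/2
a iff (a or b) = 1/2 iff 1/2 = 1
(a or b) and (a iff (a or b)) = 1/2 and 1 = 1/2
a or a = 1/2 or 1/2 = 1/2
(a or a) or a = 1/2 or 1/2 = 1/2
not ((a or a) or a) = not 1/2 = 1/2
((a or b) and (a iff (a or b))) or not ((a or a) or a) = 1/2 or 1/2 = 1/2
No assignment yields a value below 1/2, so this is the minimum.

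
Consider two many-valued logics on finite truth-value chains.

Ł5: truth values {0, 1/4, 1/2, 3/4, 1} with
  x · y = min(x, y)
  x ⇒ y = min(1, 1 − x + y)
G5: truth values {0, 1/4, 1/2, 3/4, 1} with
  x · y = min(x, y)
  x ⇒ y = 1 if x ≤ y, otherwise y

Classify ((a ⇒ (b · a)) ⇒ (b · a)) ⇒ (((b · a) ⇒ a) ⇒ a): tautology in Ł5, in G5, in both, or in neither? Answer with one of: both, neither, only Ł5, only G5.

only Ł5

In Ł5: every assignment gives 1 — tautology.
In G5: at a = 1/4, b = 0 the value is 1/4 — not a tautology.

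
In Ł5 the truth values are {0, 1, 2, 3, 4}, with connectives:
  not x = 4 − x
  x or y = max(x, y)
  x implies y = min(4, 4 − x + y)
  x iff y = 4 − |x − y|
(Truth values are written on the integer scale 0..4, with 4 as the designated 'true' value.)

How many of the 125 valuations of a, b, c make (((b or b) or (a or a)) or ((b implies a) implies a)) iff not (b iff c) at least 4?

26

value 4: 26 assignments (counts)
value 3: 35 assignments
value 2: 33 assignments
value 1: 21 assignments
value 0: 10 assignments
So 26 of the 125 assignments meet the threshold.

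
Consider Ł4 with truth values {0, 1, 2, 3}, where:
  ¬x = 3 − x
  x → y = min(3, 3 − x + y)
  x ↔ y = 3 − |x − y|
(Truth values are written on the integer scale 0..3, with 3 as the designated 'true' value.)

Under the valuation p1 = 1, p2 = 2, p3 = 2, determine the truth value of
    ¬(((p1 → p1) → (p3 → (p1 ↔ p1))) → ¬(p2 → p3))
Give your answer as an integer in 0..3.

p1 → p1 = 1 → 1 = 3
p1 ↔ p1 = 1 ↔ 1 = 3
p3 → (p1 ↔ p1) = 2 → 3 = 3
(p1 → p1) → (p3 → (p1 ↔ p1)) = 3 → 3 = 3
p2 → p3 = 2 → 2 = 3
¬(p2 → p3) = ¬3 = 0
((p1 → p1) → (p3 → (p1 ↔ p1))) → ¬(p2 → p3) = 3 → 0 = 0
¬(((p1 → p1) → (p3 → (p1 ↔ p1))) → ¬(p2 → p3)) = ¬0 = 3

3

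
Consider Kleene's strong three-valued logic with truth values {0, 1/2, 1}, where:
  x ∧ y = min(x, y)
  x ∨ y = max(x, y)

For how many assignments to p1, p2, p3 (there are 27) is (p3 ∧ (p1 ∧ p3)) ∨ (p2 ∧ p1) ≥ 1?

5

value 1: 5 assignments (counts)
value 1/2: 11 assignments
value 0: 11 assignments
So 5 of the 27 assignments meet the threshold.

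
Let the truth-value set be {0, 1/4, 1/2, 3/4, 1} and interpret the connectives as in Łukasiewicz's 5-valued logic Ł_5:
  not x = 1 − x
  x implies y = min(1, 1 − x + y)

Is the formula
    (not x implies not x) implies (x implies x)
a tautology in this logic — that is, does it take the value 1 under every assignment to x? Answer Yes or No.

Yes

x = 0 ↦ 1
x = 1/4 ↦ 1
x = 1/2 ↦ 1
x = 3/4 ↦ 1
x = 1 ↦ 1
Every assignment gives a value ≥ 1.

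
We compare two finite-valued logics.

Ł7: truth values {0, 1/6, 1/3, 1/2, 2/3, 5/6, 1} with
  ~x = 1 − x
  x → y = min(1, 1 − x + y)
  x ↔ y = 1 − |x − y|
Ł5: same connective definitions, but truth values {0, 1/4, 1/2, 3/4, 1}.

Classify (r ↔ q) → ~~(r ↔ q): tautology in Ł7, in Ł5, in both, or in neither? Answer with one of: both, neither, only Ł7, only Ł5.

both

In Ł7: every assignment gives 1 — tautology.
In Ł5: every assignment gives 1 — tautology.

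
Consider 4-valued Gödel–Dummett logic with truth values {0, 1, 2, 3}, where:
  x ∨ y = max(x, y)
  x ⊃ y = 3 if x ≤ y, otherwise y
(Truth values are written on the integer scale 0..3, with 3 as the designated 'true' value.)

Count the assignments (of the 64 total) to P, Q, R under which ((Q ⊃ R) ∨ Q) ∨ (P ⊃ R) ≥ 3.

56

value 3: 56 assignments (counts)
value 2: 5 assignments
value 1: 3 assignments
So 56 of the 64 assignments meet the threshold.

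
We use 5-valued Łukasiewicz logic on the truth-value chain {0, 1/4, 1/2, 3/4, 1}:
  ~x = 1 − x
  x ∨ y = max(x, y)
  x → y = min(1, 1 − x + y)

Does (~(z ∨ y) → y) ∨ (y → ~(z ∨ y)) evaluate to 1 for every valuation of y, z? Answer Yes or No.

Yes

At y = 1/2, z = 1, for instance:
z ∨ y = 1 ∨ 1/2 = 1
~(z ∨ y) = ~1 = 0
~(z ∨ y) → y = 0 → 1/2 = 1
y → ~(z ∨ y) = 1/2 → 0 = 1/2
(~(z ∨ y) → y) ∨ (y → ~(z ∨ y)) = 1 ∨ 1/2 = 1
and checking the remaining 24 assignments likewise gives ≥ 1 in every case.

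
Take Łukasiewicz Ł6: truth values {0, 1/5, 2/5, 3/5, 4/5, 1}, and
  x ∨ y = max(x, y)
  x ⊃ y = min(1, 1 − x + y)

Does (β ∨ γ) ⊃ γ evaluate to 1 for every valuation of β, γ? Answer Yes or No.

Counterexample: take β = 1/5, γ = 0.
β ∨ γ = 1/5 ∨ 0 = 1/5
(β ∨ γ) ⊃ γ = 1/5 ⊃ 0 = 4/5
This gives 4/5 ≠ 1.

No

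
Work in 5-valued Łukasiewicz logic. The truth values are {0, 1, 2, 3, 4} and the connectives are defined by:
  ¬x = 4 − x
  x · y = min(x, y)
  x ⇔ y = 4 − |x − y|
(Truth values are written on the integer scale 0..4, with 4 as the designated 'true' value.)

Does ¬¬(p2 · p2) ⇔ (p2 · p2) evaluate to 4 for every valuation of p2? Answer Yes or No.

Yes

p2 = 0 ↦ 4
p2 = 1 ↦ 4
p2 = 2 ↦ 4
p2 = 3 ↦ 4
p2 = 4 ↦ 4
Every assignment gives a value ≥ 4.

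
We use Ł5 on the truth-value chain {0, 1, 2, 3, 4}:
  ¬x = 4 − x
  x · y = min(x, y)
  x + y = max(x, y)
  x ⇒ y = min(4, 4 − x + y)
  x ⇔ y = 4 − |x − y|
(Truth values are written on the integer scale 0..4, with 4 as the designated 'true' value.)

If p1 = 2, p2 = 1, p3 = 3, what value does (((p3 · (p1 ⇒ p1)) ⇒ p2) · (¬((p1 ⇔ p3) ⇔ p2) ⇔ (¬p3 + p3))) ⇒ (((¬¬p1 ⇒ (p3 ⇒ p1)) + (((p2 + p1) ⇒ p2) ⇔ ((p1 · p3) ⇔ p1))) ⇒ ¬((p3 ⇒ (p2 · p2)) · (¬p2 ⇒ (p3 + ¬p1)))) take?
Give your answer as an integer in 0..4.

4

p1 ⇒ p1 = 2 ⇒ 2 = 4
p3 · (p1 ⇒ p1) = 3 · 4 = 3
(p3 · (p1 ⇒ p1)) ⇒ p2 = 3 ⇒ 1 = 2
p1 ⇔ p3 = 2 ⇔ 3 = 3
(p1 ⇔ p3) ⇔ p2 = 3 ⇔ 1 = 2
¬((p1 ⇔ p3) ⇔ p2) = ¬2 = 2
¬p3 = ¬3 = 1
¬p3 + p3 = 1 + 3 = 3
¬((p1 ⇔ p3) ⇔ p2) ⇔ (¬p3 + p3) = 2 ⇔ 3 = 3
((p3 · (p1 ⇒ p1)) ⇒ p2) · (¬((p1 ⇔ p3) ⇔ p2) ⇔ (¬p3 + p3)) = 2 · 3 = 2
¬p1 = ¬2 = 2
¬¬p1 = ¬2 = 2
p3 ⇒ p1 = 3 ⇒ 2 = 3
¬¬p1 ⇒ (p3 ⇒ p1) = 2 ⇒ 3 = 4
p2 + p1 = 1 + 2 = 2
(p2 + p1) ⇒ p2 = 2 ⇒ 1 = 3
p1 · p3 = 2 · 3 = 2
(p1 · p3) ⇔ p1 = 2 ⇔ 2 = 4
((p2 + p1) ⇒ p2) ⇔ ((p1 · p3) ⇔ p1) = 3 ⇔ 4 = 3
(¬¬p1 ⇒ (p3 ⇒ p1)) + (((p2 + p1) ⇒ p2) ⇔ ((p1 · p3) ⇔ p1)) = 4 + 3 = 4
p2 · p2 = 1 · 1 = 1
p3 ⇒ (p2 · p2) = 3 ⇒ 1 = 2
¬p2 = ¬1 = 3
¬p1 = ¬2 = 2
p3 + ¬p1 = 3 + 2 = 3
¬p2 ⇒ (p3 + ¬p1) = 3 ⇒ 3 = 4
(p3 ⇒ (p2 · p2)) · (¬p2 ⇒ (p3 + ¬p1)) = 2 · 4 = 2
¬((p3 ⇒ (p2 · p2)) · (¬p2 ⇒ (p3 + ¬p1))) = ¬2 = 2
((¬¬p1 ⇒ (p3 ⇒ p1)) + (((p2 + p1) ⇒ p2) ⇔ ((p1 · p3) ⇔ p1))) ⇒ ¬((p3 ⇒ (p2 · p2)) · (¬p2 ⇒ (p3 + ¬p1))) = 4 ⇒ 2 = 2
(((p3 · (p1 ⇒ p1)) ⇒ p2) · (¬((p1 ⇔ p3) ⇔ p2) ⇔ (¬p3 + p3))) ⇒ (((¬¬p1 ⇒ (p3 ⇒ p1)) + (((p2 + p1) ⇒ p2) ⇔ ((p1 · p3) ⇔ p1))) ⇒ ¬((p3 ⇒ (p2 · p2)) · (¬p2 ⇒ (p3 + ¬p1)))) = 2 ⇒ 2 = 4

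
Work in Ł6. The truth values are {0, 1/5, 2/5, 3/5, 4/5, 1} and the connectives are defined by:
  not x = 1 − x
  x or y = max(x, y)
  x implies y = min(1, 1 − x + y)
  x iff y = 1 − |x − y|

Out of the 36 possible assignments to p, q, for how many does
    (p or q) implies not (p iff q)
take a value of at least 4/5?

20

value 1: 11 assignments (counts)
value 4/5: 9 assignments (counts)
value 3/5: 7 assignments
value 2/5: 5 assignments
value 1/5: 3 assignments
value 0: 1 assignment
So 20 of the 36 assignments meet the threshold.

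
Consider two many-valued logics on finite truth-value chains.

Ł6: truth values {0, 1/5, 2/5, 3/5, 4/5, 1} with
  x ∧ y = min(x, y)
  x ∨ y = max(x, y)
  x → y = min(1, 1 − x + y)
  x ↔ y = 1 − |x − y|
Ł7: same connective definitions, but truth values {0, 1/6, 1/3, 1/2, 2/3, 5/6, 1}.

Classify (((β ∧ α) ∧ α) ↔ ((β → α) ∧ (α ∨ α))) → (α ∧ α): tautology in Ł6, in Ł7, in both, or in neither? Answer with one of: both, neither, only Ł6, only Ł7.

In Ł6: at α = 0, β = 0 the value is 0 — not a tautology.
In Ł7: at α = 0, β = 0 the value is 0 — not a tautology.

neither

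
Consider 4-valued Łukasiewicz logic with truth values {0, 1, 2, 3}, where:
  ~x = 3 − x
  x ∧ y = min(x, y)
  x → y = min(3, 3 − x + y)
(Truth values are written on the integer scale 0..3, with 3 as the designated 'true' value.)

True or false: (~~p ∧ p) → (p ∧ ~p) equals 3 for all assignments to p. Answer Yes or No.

No

Counterexample: take p = 2.
~p = ~2 = 1
~~p = ~1 = 2
~~p ∧ p = 2 ∧ 2 = 2
~p = ~2 = 1
p ∧ ~p = 2 ∧ 1 = 1
(~~p ∧ p) → (p ∧ ~p) = 2 → 1 = 2
This gives 2 ≠ 3.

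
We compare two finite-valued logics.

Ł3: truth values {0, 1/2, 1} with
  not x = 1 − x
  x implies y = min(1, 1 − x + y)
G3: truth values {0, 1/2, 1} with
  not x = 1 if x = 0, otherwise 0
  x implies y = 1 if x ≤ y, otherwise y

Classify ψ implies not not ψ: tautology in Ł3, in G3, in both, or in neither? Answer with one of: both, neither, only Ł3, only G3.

In Ł3: every assignment gives 1 — tautology.
In G3: every assignment gives 1 — tautology.

both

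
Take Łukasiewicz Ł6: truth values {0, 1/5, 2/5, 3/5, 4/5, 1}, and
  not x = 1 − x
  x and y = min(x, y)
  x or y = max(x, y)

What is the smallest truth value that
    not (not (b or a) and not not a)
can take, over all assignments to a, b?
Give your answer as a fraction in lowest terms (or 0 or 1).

3/5

Take a = 2/5, b = 0:
b or a = 0 or 2/5 = 2/5
not (b or a) = not 2/5 = 3/5
not a = not 2/5 = 3/5
not not a = not 3/5 = 2/5
not (b or a) and not not a = 3/5 and 2/5 = 2/5
not (not (b or a) and not not a) = not 2/5 = 3/5
No assignment yields a value below 3/5, so this is the minimum.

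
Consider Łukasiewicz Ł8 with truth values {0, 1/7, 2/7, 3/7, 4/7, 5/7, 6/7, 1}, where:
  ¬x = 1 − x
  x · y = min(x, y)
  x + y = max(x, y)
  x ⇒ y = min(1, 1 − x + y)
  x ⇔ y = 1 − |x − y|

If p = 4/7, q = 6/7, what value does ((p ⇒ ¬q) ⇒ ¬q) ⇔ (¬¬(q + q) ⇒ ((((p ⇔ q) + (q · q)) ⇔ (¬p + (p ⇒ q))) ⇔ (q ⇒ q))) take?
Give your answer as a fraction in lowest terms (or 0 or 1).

4/7

¬q = ¬6/7 = 1/7
p ⇒ ¬q = 4/7 ⇒ 1/7 = 4/7
¬q = ¬6/7 = 1/7
(p ⇒ ¬q) ⇒ ¬q = 4/7 ⇒ 1/7 = 4/7
q + q = 6/7 + 6/7 = 6/7
¬(q + q) = ¬6/7 = 1/7
¬¬(q + q) = ¬1/7 = 6/7
p ⇔ q = 4/7 ⇔ 6/7 = 5/7
q · q = 6/7 · 6/7 = 6/7
(p ⇔ q) + (q · q) = 5/7 + 6/7 = 6/7
¬p = ¬4/7 = 3/7
p ⇒ q = 4/7 ⇒ 6/7 = 1
¬p + (p ⇒ q) = 3/7 + 1 = 1
((p ⇔ q) + (q · q)) ⇔ (¬p + (p ⇒ q)) = 6/7 ⇔ 1 = 6/7
q ⇒ q = 6/7 ⇒ 6/7 = 1
(((p ⇔ q) + (q · q)) ⇔ (¬p + (p ⇒ q))) ⇔ (q ⇒ q) = 6/7 ⇔ 1 = 6/7
¬¬(q + q) ⇒ ((((p ⇔ q) + (q · q)) ⇔ (¬p + (p ⇒ q))) ⇔ (q ⇒ q)) = 6/7 ⇒ 6/7 = 1
((p ⇒ ¬q) ⇒ ¬q) ⇔ (¬¬(q + q) ⇒ ((((p ⇔ q) + (q · q)) ⇔ (¬p + (p ⇒ q))) ⇔ (q ⇒ q))) = 4/7 ⇔ 1 = 4/7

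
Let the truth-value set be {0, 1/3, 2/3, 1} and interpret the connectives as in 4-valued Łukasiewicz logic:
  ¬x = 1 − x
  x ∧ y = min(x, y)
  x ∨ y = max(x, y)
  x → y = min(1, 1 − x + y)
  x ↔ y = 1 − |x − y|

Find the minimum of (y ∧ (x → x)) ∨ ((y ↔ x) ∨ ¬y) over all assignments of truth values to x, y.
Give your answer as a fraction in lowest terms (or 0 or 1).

2/3

Take x = 0, y = 1/3:
x → x = 0 → 0 = 1
y ∧ (x → x) = 1/3 ∧ 1 = 1/3
y ↔ x = 1/3 ↔ 0 = 2/3
¬y = ¬1/3 = 2/3
(y ↔ x) ∨ ¬y = 2/3 ∨ 2/3 = 2/3
(y ∧ (x → x)) ∨ ((y ↔ x) ∨ ¬y) = 1/3 ∨ 2/3 = 2/3
No assignment yields a value below 2/3, so this is the minimum.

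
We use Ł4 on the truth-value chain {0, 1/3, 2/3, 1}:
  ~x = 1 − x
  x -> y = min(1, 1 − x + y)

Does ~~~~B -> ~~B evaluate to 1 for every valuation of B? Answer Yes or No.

B = 0 ↦ 1
B = 1/3 ↦ 1
B = 2/3 ↦ 1
B = 1 ↦ 1
Every assignment gives a value ≥ 1.

Yes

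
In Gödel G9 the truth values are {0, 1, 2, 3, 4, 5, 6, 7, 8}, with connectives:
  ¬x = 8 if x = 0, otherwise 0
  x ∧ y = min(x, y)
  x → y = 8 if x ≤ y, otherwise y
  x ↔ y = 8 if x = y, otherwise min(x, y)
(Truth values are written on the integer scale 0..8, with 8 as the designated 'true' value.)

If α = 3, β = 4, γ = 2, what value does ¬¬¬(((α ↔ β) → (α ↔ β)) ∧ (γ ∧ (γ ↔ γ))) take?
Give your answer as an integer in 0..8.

α ↔ β = 3 ↔ 4 = 3
α ↔ β = 3 ↔ 4 = 3
(α ↔ β) → (α ↔ β) = 3 → 3 = 8
γ ↔ γ = 2 ↔ 2 = 8
γ ∧ (γ ↔ γ) = 2 ∧ 8 = 2
((α ↔ β) → (α ↔ β)) ∧ (γ ∧ (γ ↔ γ)) = 8 ∧ 2 = 2
¬(((α ↔ β) → (α ↔ β)) ∧ (γ ∧ (γ ↔ γ))) = ¬2 = 0
¬¬(((α ↔ β) → (α ↔ β)) ∧ (γ ∧ (γ ↔ γ))) = ¬0 = 8
¬¬¬(((α ↔ β) → (α ↔ β)) ∧ (γ ∧ (γ ↔ γ))) = ¬8 = 0

0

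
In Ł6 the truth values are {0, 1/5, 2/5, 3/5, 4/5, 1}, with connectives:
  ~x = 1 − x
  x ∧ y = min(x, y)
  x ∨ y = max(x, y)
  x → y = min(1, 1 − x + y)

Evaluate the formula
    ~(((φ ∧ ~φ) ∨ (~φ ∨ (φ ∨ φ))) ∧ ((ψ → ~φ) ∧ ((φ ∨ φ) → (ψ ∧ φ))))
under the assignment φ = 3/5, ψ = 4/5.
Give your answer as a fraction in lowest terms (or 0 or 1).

2/5

~φ = ~3/5 = 2/5
φ ∧ ~φ = 3/5 ∧ 2/5 = 2/5
~φ = ~3/5 = 2/5
φ ∨ φ = 3/5 ∨ 3/5 = 3/5
~φ ∨ (φ ∨ φ) = 2/5 ∨ 3/5 = 3/5
(φ ∧ ~φ) ∨ (~φ ∨ (φ ∨ φ)) = 2/5 ∨ 3/5 = 3/5
~φ = ~3/5 = 2/5
ψ → ~φ = 4/5 → 2/5 = 3/5
φ ∨ φ = 3/5 ∨ 3/5 = 3/5
ψ ∧ φ = 4/5 ∧ 3/5 = 3/5
(φ ∨ φ) → (ψ ∧ φ) = 3/5 → 3/5 = 1
(ψ → ~φ) ∧ ((φ ∨ φ) → (ψ ∧ φ)) = 3/5 ∧ 1 = 3/5
((φ ∧ ~φ) ∨ (~φ ∨ (φ ∨ φ))) ∧ ((ψ → ~φ) ∧ ((φ ∨ φ) → (ψ ∧ φ))) = 3/5 ∧ 3/5 = 3/5
~(((φ ∧ ~φ) ∨ (~φ ∨ (φ ∨ φ))) ∧ ((ψ → ~φ) ∧ ((φ ∨ φ) → (ψ ∧ φ)))) = ~3/5 = 2/5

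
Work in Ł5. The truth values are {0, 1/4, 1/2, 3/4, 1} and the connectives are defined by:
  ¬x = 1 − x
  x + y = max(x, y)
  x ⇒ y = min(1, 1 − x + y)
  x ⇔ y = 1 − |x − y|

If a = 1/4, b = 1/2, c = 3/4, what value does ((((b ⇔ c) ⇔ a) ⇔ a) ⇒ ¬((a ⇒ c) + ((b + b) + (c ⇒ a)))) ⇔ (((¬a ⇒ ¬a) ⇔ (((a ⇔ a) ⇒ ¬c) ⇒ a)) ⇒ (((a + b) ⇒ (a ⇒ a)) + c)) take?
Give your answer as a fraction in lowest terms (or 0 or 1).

1/4

b ⇔ c = 1/2 ⇔ 3/4 = 3/4
(b ⇔ c) ⇔ a = 3/4 ⇔ 1/4 = 1/2
((b ⇔ c) ⇔ a) ⇔ a = 1/2 ⇔ 1/4 = 3/4
a ⇒ c = 1/4 ⇒ 3/4 = 1
b + b = 1/2 + 1/2 = 1/2
c ⇒ a = 3/4 ⇒ 1/4 = 1/2
(b + b) + (c ⇒ a) = 1/2 + 1/2 = 1/2
(a ⇒ c) + ((b + b) + (c ⇒ a)) = 1 + 1/2 = 1
¬((a ⇒ c) + ((b + b) + (c ⇒ a))) = ¬1 = 0
(((b ⇔ c) ⇔ a) ⇔ a) ⇒ ¬((a ⇒ c) + ((b + b) + (c ⇒ a))) = 3/4 ⇒ 0 = 1/4
¬a = ¬1/4 = 3/4
¬a = ¬1/4 = 3/4
¬a ⇒ ¬a = 3/4 ⇒ 3/4 = 1
a ⇔ a = 1/4 ⇔ 1/4 = 1
¬c = ¬3/4 = 1/4
(a ⇔ a) ⇒ ¬c = 1 ⇒ 1/4 = 1/4
((a ⇔ a) ⇒ ¬c) ⇒ a = 1/4 ⇒ 1/4 = 1
(¬a ⇒ ¬a) ⇔ (((a ⇔ a) ⇒ ¬c) ⇒ a) = 1 ⇔ 1 = 1
a + b = 1/4 + 1/2 = 1/2
a ⇒ a = 1/4 ⇒ 1/4 = 1
(a + b) ⇒ (a ⇒ a) = 1/2 ⇒ 1 = 1
((a + b) ⇒ (a ⇒ a)) + c = 1 + 3/4 = 1
((¬a ⇒ ¬a) ⇔ (((a ⇔ a) ⇒ ¬c) ⇒ a)) ⇒ (((a + b) ⇒ (a ⇒ a)) + c) = 1 ⇒ 1 = 1
((((b ⇔ c) ⇔ a) ⇔ a) ⇒ ¬((a ⇒ c) + ((b + b) + (c ⇒ a)))) ⇔ (((¬a ⇒ ¬a) ⇔ (((a ⇔ a) ⇒ ¬c) ⇒ a)) ⇒ (((a + b) ⇒ (a ⇒ a)) + c)) = 1/4 ⇔ 1 = 1/4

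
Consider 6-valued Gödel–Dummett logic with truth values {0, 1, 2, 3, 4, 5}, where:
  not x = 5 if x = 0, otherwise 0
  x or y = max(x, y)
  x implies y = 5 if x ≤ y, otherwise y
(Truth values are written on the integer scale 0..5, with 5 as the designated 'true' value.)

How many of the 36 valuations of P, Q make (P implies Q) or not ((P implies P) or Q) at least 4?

value 5: 21 assignments (counts)
value 4: 1 assignment (counts)
value 3: 2 assignments
value 2: 3 assignments
value 1: 4 assignments
value 0: 5 assignments
So 22 of the 36 assignments meet the threshold.

22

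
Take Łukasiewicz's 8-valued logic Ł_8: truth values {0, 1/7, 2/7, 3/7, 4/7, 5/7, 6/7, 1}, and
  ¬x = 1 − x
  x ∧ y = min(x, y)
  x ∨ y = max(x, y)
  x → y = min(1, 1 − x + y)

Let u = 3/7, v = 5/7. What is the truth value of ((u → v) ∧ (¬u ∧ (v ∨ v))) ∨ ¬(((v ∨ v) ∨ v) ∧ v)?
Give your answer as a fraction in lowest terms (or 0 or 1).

4/7

u → v = 3/7 → 5/7 = 1
¬u = ¬3/7 = 4/7
v ∨ v = 5/7 ∨ 5/7 = 5/7
¬u ∧ (v ∨ v) = 4/7 ∧ 5/7 = 4/7
(u → v) ∧ (¬u ∧ (v ∨ v)) = 1 ∧ 4/7 = 4/7
v ∨ v = 5/7 ∨ 5/7 = 5/7
(v ∨ v) ∨ v = 5/7 ∨ 5/7 = 5/7
((v ∨ v) ∨ v) ∧ v = 5/7 ∧ 5/7 = 5/7
¬(((v ∨ v) ∨ v) ∧ v) = ¬5/7 = 2/7
((u → v) ∧ (¬u ∧ (v ∨ v))) ∨ ¬(((v ∨ v) ∨ v) ∧ v) = 4/7 ∨ 2/7 = 4/7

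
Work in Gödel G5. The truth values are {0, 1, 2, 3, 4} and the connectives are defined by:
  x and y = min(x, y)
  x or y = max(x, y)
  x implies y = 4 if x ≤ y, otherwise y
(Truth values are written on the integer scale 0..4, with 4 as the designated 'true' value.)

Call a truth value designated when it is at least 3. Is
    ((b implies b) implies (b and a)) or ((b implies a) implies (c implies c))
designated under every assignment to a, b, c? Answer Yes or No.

At a = 3, b = 0, c = 3, for instance:
b implies b = 0 implies 0 = 4
b and a = 0 and 3 = 0
(b implies b) implies (b and a) = 4 implies 0 = 0
b implies a = 0 implies 3 = 4
c implies c = 3 implies 3 = 4
(b implies a) implies (c implies c) = 4 implies 4 = 4
((b implies b) implies (b and a)) or ((b implies a) implies (c implies c)) = 0 or 4 = 4
and checking the remaining 124 assignments likewise gives ≥ 3 in every case.

Yes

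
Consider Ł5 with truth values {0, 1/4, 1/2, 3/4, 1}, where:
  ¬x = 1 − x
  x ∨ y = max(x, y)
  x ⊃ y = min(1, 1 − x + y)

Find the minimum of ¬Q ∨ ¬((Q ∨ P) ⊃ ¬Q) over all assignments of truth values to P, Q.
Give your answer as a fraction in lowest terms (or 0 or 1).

Take P = 0, Q = 1/2:
¬Q = ¬1/2 = 1/2
Q ∨ P = 1/2 ∨ 0 = 1/2
¬Q = ¬1/2 = 1/2
(Q ∨ P) ⊃ ¬Q = 1/2 ⊃ 1/2 = 1
¬((Q ∨ P) ⊃ ¬Q) = ¬1 = 0
¬Q ∨ ¬((Q ∨ P) ⊃ ¬Q) = 1/2 ∨ 0 = 1/2
No assignment yields a value below 1/2, so this is the minimum.

1/2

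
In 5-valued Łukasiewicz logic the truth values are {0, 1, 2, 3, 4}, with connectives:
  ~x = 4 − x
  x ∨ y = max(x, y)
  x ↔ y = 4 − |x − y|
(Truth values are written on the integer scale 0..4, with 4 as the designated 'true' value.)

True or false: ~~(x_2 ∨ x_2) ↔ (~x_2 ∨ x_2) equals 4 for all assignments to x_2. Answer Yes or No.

Counterexample: take x_2 = 0.
x_2 ∨ x_2 = 0 ∨ 0 = 0
~(x_2 ∨ x_2) = ~0 = 4
~~(x_2 ∨ x_2) = ~4 = 0
~x_2 = ~0 = 4
~x_2 ∨ x_2 = 4 ∨ 0 = 4
~~(x_2 ∨ x_2) ↔ (~x_2 ∨ x_2) = 0 ↔ 4 = 0
This gives 0 ≠ 4.

No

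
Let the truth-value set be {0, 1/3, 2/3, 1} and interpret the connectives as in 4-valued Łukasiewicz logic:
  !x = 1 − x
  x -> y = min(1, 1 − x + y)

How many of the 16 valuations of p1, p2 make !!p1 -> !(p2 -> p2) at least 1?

p1 = 0, p2 = 0 ↦ 1  ≥
p1 = 0, p2 = 1/3 ↦ 1  ≥
p1 = 0, p2 = 2/3 ↦ 1  ≥
p1 = 0, p2 = 1 ↦ 1  ≥
p1 = 1/3, p2 = 0 ↦ 2/3  <
p1 = 1/3, p2 = 1/3 ↦ 2/3  <
p1 = 1/3, p2 = 2/3 ↦ 2/3  <
p1 = 1/3, p2 = 1 ↦ 2/3  <
p1 = 2/3, p2 = 0 ↦ 1/3  <
p1 = 2/3, p2 = 1/3 ↦ 1/3  <
p1 = 2/3, p2 = 2/3 ↦ 1/3  <
p1 = 2/3, p2 = 1 ↦ 1/3  <
p1 = 1, p2 = 0 ↦ 0  <
p1 = 1, p2 = 1/3 ↦ 0  <
p1 = 1, p2 = 2/3 ↦ 0  <
p1 = 1, p2 = 1 ↦ 0  <
So 4 of the 16 assignments meet the threshold.

4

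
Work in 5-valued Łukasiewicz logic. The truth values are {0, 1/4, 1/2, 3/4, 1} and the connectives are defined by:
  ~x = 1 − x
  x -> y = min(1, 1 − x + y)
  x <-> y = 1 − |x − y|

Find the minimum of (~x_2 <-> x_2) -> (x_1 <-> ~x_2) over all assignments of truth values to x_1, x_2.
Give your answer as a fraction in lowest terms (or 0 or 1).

Take x_1 = 0, x_2 = 1/2:
~x_2 = ~1/2 = 1/2
~x_2 <-> x_2 = 1/2 <-> 1/2 = 1
~x_2 = ~1/2 = 1/2
x_1 <-> ~x_2 = 0 <-> 1/2 = 1/2
(~x_2 <-> x_2) -> (x_1 <-> ~x_2) = 1 -> 1/2 = 1/2
No assignment yields a value below 1/2, so this is the minimum.

1/2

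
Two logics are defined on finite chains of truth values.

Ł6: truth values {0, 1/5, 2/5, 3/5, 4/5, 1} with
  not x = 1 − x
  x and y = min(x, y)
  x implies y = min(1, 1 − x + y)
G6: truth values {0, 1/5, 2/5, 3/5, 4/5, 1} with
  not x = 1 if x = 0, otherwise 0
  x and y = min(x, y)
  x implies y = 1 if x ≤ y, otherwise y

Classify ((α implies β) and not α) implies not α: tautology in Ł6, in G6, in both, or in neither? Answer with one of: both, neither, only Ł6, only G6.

In Ł6: every assignment gives 1 — tautology.
In G6: every assignment gives 1 — tautology.

both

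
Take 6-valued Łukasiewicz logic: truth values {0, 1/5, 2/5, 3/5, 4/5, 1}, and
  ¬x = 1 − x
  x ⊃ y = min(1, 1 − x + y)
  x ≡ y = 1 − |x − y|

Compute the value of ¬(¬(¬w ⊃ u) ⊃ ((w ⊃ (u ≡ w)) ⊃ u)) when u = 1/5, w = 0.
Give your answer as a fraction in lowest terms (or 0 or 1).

¬w = ¬0 = 1
¬w ⊃ u = 1 ⊃ 1/5 = 1/5
¬(¬w ⊃ u) = ¬1/5 = 4/5
u ≡ w = 1/5 ≡ 0 = 4/5
w ⊃ (u ≡ w) = 0 ⊃ 4/5 = 1
(w ⊃ (u ≡ w)) ⊃ u = 1 ⊃ 1/5 = 1/5
¬(¬w ⊃ u) ⊃ ((w ⊃ (u ≡ w)) ⊃ u) = 4/5 ⊃ 1/5 = 2/5
¬(¬(¬w ⊃ u) ⊃ ((w ⊃ (u ≡ w)) ⊃ u)) = ¬2/5 = 3/5

3/5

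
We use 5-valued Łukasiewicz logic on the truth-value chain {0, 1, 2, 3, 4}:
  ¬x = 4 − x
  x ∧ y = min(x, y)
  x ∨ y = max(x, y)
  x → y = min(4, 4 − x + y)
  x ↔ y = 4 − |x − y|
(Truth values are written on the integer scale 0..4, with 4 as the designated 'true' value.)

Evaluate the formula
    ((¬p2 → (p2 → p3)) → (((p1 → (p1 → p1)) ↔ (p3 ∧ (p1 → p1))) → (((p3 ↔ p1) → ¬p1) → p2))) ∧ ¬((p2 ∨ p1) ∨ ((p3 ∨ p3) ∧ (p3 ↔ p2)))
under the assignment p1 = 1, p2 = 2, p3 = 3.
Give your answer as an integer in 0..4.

¬p2 = ¬2 = 2
p2 → p3 = 2 → 3 = 4
¬p2 → (p2 → p3) = 2 → 4 = 4
p1 → p1 = 1 → 1 = 4
p1 → (p1 → p1) = 1 → 4 = 4
p1 → p1 = 1 → 1 = 4
p3 ∧ (p1 → p1) = 3 ∧ 4 = 3
(p1 → (p1 → p1)) ↔ (p3 ∧ (p1 → p1)) = 4 ↔ 3 = 3
p3 ↔ p1 = 3 ↔ 1 = 2
¬p1 = ¬1 = 3
(p3 ↔ p1) → ¬p1 = 2 → 3 = 4
((p3 ↔ p1) → ¬p1) → p2 = 4 → 2 = 2
((p1 → (p1 → p1)) ↔ (p3 ∧ (p1 → p1))) → (((p3 ↔ p1) → ¬p1) → p2) = 3 → 2 = 3
(¬p2 → (p2 → p3)) → (((p1 → (p1 → p1)) ↔ (p3 ∧ (p1 → p1))) → (((p3 ↔ p1) → ¬p1) → p2)) = 4 → 3 = 3
p2 ∨ p1 = 2 ∨ 1 = 2
p3 ∨ p3 = 3 ∨ 3 = 3
p3 ↔ p2 = 3 ↔ 2 = 3
(p3 ∨ p3) ∧ (p3 ↔ p2) = 3 ∧ 3 = 3
(p2 ∨ p1) ∨ ((p3 ∨ p3) ∧ (p3 ↔ p2)) = 2 ∨ 3 = 3
¬((p2 ∨ p1) ∨ ((p3 ∨ p3) ∧ (p3 ↔ p2))) = ¬3 = 1
((¬p2 → (p2 → p3)) → (((p1 → (p1 → p1)) ↔ (p3 ∧ (p1 → p1))) → (((p3 ↔ p1) → ¬p1) → p2))) ∧ ¬((p2 ∨ p1) ∨ ((p3 ∨ p3) ∧ (p3 ↔ p2))) = 3 ∧ 1 = 1

1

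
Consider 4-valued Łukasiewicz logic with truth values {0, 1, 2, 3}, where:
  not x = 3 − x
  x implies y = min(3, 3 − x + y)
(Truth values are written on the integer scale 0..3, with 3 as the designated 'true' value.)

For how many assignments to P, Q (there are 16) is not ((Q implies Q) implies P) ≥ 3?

P = 0, Q = 0 ↦ 3  ≥
P = 0, Q = 1 ↦ 3  ≥
P = 0, Q = 2 ↦ 3  ≥
P = 0, Q = 3 ↦ 3  ≥
P = 1, Q = 0 ↦ 2  <
P = 1, Q = 1 ↦ 2  <
P = 1, Q = 2 ↦ 2  <
P = 1, Q = 3 ↦ 2  <
P = 2, Q = 0 ↦ 1  <
P = 2, Q = 1 ↦ 1  <
P = 2, Q = 2 ↦ 1  <
P = 2, Q = 3 ↦ 1  <
P = 3, Q = 0 ↦ 0  <
P = 3, Q = 1 ↦ 0  <
P = 3, Q = 2 ↦ 0  <
P = 3, Q = 3 ↦ 0  <
So 4 of the 16 assignments meet the threshold.

4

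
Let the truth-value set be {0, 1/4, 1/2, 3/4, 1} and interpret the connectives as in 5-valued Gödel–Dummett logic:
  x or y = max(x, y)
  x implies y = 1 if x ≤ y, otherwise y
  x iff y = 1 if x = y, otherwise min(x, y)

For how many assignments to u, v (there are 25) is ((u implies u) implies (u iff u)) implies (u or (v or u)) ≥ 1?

9

value 1: 9 assignments (counts)
value 3/4: 7 assignments
value 1/2: 5 assignments
value 1/4: 3 assignments
value 0: 1 assignment
So 9 of the 25 assignments meet the threshold.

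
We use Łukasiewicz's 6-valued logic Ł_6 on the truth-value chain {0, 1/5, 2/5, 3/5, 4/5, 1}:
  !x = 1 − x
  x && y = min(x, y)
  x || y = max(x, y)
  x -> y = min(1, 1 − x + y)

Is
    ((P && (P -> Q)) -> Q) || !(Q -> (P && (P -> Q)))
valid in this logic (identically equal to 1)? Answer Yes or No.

No

Counterexample: take P = 1/5, Q = 0.
P -> Q = 1/5 -> 0 = 4/5
P && (P -> Q) = 1/5 && 4/5 = 1/5
(P && (P -> Q)) -> Q = 1/5 -> 0 = 4/5
Q -> (P && (P -> Q)) = 0 -> 1/5 = 1
!(Q -> (P && (P -> Q))) = !1 = 0
((P && (P -> Q)) -> Q) || !(Q -> (P && (P -> Q))) = 4/5 || 0 = 4/5
This gives 4/5 ≠ 1.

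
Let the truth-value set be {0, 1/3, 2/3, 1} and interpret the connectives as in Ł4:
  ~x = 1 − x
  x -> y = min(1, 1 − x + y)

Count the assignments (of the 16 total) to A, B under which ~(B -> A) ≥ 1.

A = 0, B = 0 ↦ 0  <
A = 0, B = 1/3 ↦ 1/3  <
A = 0, B = 2/3 ↦ 2/3  <
A = 0, B = 1 ↦ 1  ≥
A = 1/3, B = 0 ↦ 0  <
A = 1/3, B = 1/3 ↦ 0  <
A = 1/3, B = 2/3 ↦ 1/3  <
A = 1/3, B = 1 ↦ 2/3  <
A = 2/3, B = 0 ↦ 0  <
A = 2/3, B = 1/3 ↦ 0  <
A = 2/3, B = 2/3 ↦ 0  <
A = 2/3, B = 1 ↦ 1/3  <
A = 1, B = 0 ↦ 0  <
A = 1, B = 1/3 ↦ 0  <
A = 1, B = 2/3 ↦ 0  <
A = 1, B = 1 ↦ 0  <
So 1 of the 16 assignments meets the threshold.

1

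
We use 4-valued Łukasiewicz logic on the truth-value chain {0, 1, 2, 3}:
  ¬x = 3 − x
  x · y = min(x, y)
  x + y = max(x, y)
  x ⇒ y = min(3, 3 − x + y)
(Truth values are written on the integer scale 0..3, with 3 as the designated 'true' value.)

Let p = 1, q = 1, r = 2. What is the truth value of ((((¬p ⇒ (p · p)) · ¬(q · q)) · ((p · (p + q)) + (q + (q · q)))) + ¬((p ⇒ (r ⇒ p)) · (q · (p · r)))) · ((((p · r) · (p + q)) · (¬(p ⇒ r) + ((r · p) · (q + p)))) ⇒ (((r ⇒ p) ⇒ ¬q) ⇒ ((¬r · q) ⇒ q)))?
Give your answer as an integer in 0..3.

2

¬p = ¬1 = 2
p · p = 1 · 1 = 1
¬p ⇒ (p · p) = 2 ⇒ 1 = 2
q · q = 1 · 1 = 1
¬(q · q) = ¬1 = 2
(¬p ⇒ (p · p)) · ¬(q · q) = 2 · 2 = 2
p + q = 1 + 1 = 1
p · (p + q) = 1 · 1 = 1
q · q = 1 · 1 = 1
q + (q · q) = 1 + 1 = 1
(p · (p + q)) + (q + (q · q)) = 1 + 1 = 1
((¬p ⇒ (p · p)) · ¬(q · q)) · ((p · (p + q)) + (q + (q · q))) = 2 · 1 = 1
r ⇒ p = 2 ⇒ 1 = 2
p ⇒ (r ⇒ p) = 1 ⇒ 2 = 3
p · r = 1 · 2 = 1
q · (p · r) = 1 · 1 = 1
(p ⇒ (r ⇒ p)) · (q · (p · r)) = 3 · 1 = 1
¬((p ⇒ (r ⇒ p)) · (q · (p · r))) = ¬1 = 2
(((¬p ⇒ (p · p)) · ¬(q · q)) · ((p · (p + q)) + (q + (q · q)))) + ¬((p ⇒ (r ⇒ p)) · (q · (p · r))) = 1 + 2 = 2
p · r = 1 · 2 = 1
p + q = 1 + 1 = 1
(p · r) · (p + q) = 1 · 1 = 1
p ⇒ r = 1 ⇒ 2 = 3
¬(p ⇒ r) = ¬3 = 0
r · p = 2 · 1 = 1
q + p = 1 + 1 = 1
(r · p) · (q + p) = 1 · 1 = 1
¬(p ⇒ r) + ((r · p) · (q + p)) = 0 + 1 = 1
((p · r) · (p + q)) · (¬(p ⇒ r) + ((r · p) · (q + p))) = 1 · 1 = 1
r ⇒ p = 2 ⇒ 1 = 2
¬q = ¬1 = 2
(r ⇒ p) ⇒ ¬q = 2 ⇒ 2 = 3
¬r = ¬2 = 1
¬r · q = 1 · 1 = 1
(¬r · q) ⇒ q = 1 ⇒ 1 = 3
((r ⇒ p) ⇒ ¬q) ⇒ ((¬r · q) ⇒ q) = 3 ⇒ 3 = 3
(((p · r) · (p + q)) · (¬(p ⇒ r) + ((r · p) · (q + p)))) ⇒ (((r ⇒ p) ⇒ ¬q) ⇒ ((¬r · q) ⇒ q)) = 1 ⇒ 3 = 3
((((¬p ⇒ (p · p)) · ¬(q · q)) · ((p · (p + q)) + (q + (q · q)))) + ¬((p ⇒ (r ⇒ p)) · (q · (p · r)))) · ((((p · r) · (p + q)) · (¬(p ⇒ r) + ((r · p) · (q + p)))) ⇒ (((r ⇒ p) ⇒ ¬q) ⇒ ((¬r · q) ⇒ q))) = 2 · 3 = 2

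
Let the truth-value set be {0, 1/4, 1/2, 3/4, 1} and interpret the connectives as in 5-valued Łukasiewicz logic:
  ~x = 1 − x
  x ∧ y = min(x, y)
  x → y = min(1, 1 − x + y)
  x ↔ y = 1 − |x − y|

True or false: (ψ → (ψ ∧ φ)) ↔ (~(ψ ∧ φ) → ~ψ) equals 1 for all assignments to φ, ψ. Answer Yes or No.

At φ = 1, ψ = 1/2, for instance:
ψ ∧ φ = 1/2 ∧ 1 = 1/2
ψ → (ψ ∧ φ) = 1/2 → 1/2 = 1
~(ψ ∧ φ) = ~1/2 = 1/2
~ψ = ~1/2 = 1/2
~(ψ ∧ φ) → ~ψ = 1/2 → 1/2 = 1
(ψ → (ψ ∧ φ)) ↔ (~(ψ ∧ φ) → ~ψ) = 1 ↔ 1 = 1
and checking the remaining 24 assignments likewise gives ≥ 1 in every case.

Yes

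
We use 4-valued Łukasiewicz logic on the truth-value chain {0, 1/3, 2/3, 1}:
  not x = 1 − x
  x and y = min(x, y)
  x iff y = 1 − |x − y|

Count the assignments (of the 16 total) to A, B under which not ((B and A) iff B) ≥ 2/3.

A = 0, B = 0 ↦ 0  <
A = 0, B = 1/3 ↦ 1/3  <
A = 0, B = 2/3 ↦ 2/3  ≥
A = 0, B = 1 ↦ 1  ≥
A = 1/3, B = 0 ↦ 0  <
A = 1/3, B = 1/3 ↦ 0  <
A = 1/3, B = 2/3 ↦ 1/3  <
A = 1/3, B = 1 ↦ 2/3  ≥
A = 2/3, B = 0 ↦ 0  <
A = 2/3, B = 1/3 ↦ 0  <
A = 2/3, B = 2/3 ↦ 0  <
A = 2/3, B = 1 ↦ 1/3  <
A = 1, B = 0 ↦ 0  <
A = 1, B = 1/3 ↦ 0  <
A = 1, B = 2/3 ↦ 0  <
A = 1, B = 1 ↦ 0  <
So 3 of the 16 assignments meet the threshold.

3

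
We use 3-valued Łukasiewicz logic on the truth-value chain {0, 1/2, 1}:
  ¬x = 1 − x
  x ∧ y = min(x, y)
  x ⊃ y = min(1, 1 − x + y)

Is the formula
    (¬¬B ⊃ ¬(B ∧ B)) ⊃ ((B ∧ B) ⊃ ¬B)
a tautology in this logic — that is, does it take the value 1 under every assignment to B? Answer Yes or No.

Yes

B = 0 ↦ 1
B = 1/2 ↦ 1
B = 1 ↦ 1
Every assignment gives a value ≥ 1.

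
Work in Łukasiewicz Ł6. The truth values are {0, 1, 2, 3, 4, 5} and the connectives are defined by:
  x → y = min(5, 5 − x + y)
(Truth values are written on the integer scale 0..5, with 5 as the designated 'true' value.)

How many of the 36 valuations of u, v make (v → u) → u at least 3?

value 5: 11 assignments (counts)
value 4: 9 assignments (counts)
value 3: 7 assignments (counts)
value 2: 5 assignments
value 1: 3 assignments
value 0: 1 assignment
So 27 of the 36 assignments meet the threshold.

27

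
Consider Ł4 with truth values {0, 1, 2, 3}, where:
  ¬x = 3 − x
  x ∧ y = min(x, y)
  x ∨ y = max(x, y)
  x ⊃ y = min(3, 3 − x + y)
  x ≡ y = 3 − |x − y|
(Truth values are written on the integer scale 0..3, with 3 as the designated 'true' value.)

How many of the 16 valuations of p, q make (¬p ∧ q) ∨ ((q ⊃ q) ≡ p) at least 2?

12

p = 0, q = 0 ↦ 0  <
p = 0, q = 1 ↦ 1  <
p = 0, q = 2 ↦ 2  ≥
p = 0, q = 3 ↦ 3  ≥
p = 1, q = 0 ↦ 1  <
p = 1, q = 1 ↦ 1  <
p = 1, q = 2 ↦ 2  ≥
p = 1, q = 3 ↦ 2  ≥
p = 2, q = 0 ↦ 2  ≥
p = 2, q = 1 ↦ 2  ≥
p = 2, q = 2 ↦ 2  ≥
p = 2, q = 3 ↦ 2  ≥
p = 3, q = 0 ↦ 3  ≥
p = 3, q = 1 ↦ 3  ≥
p = 3, q = 2 ↦ 3  ≥
p = 3, q = 3 ↦ 3  ≥
So 12 of the 16 assignments meet the threshold.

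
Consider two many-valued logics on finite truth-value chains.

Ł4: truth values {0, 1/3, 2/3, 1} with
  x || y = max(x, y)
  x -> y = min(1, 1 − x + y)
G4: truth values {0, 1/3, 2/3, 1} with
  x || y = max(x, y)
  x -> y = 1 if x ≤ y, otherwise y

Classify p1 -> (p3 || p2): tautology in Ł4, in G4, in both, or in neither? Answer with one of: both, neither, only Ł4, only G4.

In Ł4: at p1 = 1/3, p2 = 0, p3 = 0 the value is 2/3 — not a tautology.
In G4: at p1 = 1/3, p2 = 0, p3 = 0 the value is 0 — not a tautology.

neither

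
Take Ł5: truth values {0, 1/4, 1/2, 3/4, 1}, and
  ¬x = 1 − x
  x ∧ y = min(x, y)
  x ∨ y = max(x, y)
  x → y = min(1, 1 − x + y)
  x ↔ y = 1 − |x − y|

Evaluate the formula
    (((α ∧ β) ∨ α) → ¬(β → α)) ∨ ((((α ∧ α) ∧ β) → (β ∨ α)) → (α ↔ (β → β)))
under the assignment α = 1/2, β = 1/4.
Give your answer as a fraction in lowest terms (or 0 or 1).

α ∧ β = 1/2 ∧ 1/4 = 1/4
(α ∧ β) ∨ α = 1/4 ∨ 1/2 = 1/2
β → α = 1/4 → 1/2 = 1
¬(β → α) = ¬1 = 0
((α ∧ β) ∨ α) → ¬(β → α) = 1/2 → 0 = 1/2
α ∧ α = 1/2 ∧ 1/2 = 1/2
(α ∧ α) ∧ β = 1/2 ∧ 1/4 = 1/4
β ∨ α = 1/4 ∨ 1/2 = 1/2
((α ∧ α) ∧ β) → (β ∨ α) = 1/4 → 1/2 = 1
β → β = 1/4 → 1/4 = 1
α ↔ (β → β) = 1/2 ↔ 1 = 1/2
(((α ∧ α) ∧ β) → (β ∨ α)) → (α ↔ (β → β)) = 1 → 1/2 = 1/2
(((α ∧ β) ∨ α) → ¬(β → α)) ∨ ((((α ∧ α) ∧ β) → (β ∨ α)) → (α ↔ (β → β))) = 1/2 ∨ 1/2 = 1/2

1/2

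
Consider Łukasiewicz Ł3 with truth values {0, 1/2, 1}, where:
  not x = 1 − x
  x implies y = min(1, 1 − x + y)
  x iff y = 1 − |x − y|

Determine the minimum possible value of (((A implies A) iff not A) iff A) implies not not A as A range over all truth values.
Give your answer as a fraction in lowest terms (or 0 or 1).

Take A = 1/2:
A implies A = 1/2 implies 1/2 = 1
not A = not 1/2 = 1/2
(A implies A) iff not A = 1 iff 1/2 = 1/2
((A implies A) iff not A) iff A = 1/2 iff 1/2 = 1
not A = not 1/2 = 1/2
not not A = not 1/2 = 1/2
(((A implies A) iff not A) iff A) implies not not A = 1 implies 1/2 = 1/2
No assignment yields a value below 1/2, so this is the minimum.

1/2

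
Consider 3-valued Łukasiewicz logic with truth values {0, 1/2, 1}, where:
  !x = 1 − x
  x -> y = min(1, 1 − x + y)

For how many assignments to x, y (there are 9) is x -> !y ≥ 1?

6

x = 0, y = 0 ↦ 1  ≥
x = 0, y = 1/2 ↦ 1  ≥
x = 0, y = 1 ↦ 1  ≥
x = 1/2, y = 0 ↦ 1  ≥
x = 1/2, y = 1/2 ↦ 1  ≥
x = 1/2, y = 1 ↦ 1/2  <
x = 1, y = 0 ↦ 1  ≥
x = 1, y = 1/2 ↦ 1/2  <
x = 1, y = 1 ↦ 0  <
So 6 of the 9 assignments meet the threshold.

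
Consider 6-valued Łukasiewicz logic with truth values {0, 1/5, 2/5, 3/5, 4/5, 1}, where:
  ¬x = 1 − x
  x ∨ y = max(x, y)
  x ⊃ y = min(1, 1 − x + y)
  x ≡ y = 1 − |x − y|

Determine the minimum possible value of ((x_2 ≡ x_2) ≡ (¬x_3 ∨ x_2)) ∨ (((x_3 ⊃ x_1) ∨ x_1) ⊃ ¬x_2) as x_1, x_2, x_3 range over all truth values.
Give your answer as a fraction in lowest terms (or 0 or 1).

3/5

Take x_1 = 1/5, x_2 = 3/5, x_3 = 2/5:
x_2 ≡ x_2 = 3/5 ≡ 3/5 = 1
¬x_3 = ¬2/5 = 3/5
¬x_3 ∨ x_2 = 3/5 ∨ 3/5 = 3/5
(x_2 ≡ x_2) ≡ (¬x_3 ∨ x_2) = 1 ≡ 3/5 = 3/5
x_3 ⊃ x_1 = 2/5 ⊃ 1/5 = 4/5
(x_3 ⊃ x_1) ∨ x_1 = 4/5 ∨ 1/5 = 4/5
¬x_2 = ¬3/5 = 2/5
((x_3 ⊃ x_1) ∨ x_1) ⊃ ¬x_2 = 4/5 ⊃ 2/5 = 3/5
((x_2 ≡ x_2) ≡ (¬x_3 ∨ x_2)) ∨ (((x_3 ⊃ x_1) ∨ x_1) ⊃ ¬x_2) = 3/5 ∨ 3/5 = 3/5
No assignment yields a value below 3/5, so this is the minimum.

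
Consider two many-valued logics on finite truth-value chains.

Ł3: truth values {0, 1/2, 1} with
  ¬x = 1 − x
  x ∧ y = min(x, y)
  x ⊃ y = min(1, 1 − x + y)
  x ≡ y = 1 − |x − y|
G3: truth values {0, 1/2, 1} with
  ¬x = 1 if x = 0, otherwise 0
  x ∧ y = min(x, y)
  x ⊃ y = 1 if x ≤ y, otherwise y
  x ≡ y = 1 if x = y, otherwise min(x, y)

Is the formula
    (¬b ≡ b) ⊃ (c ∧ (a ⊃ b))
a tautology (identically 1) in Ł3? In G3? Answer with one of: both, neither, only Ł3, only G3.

only G3

In Ł3: at a = 0, b = 1/2, c = 0 the value is 0 — not a tautology.
In G3: every assignment gives 1 — tautology.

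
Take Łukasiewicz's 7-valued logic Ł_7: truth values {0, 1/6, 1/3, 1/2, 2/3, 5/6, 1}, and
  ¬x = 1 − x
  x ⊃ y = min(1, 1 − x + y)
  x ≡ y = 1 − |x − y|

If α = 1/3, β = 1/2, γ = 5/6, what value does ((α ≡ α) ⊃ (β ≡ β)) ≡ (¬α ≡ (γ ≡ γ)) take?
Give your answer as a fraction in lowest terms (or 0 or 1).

α ≡ α = 1/3 ≡ 1/3 = 1
β ≡ β = 1/2 ≡ 1/2 = 1
(α ≡ α) ⊃ (β ≡ β) = 1 ⊃ 1 = 1
¬α = ¬1/3 = 2/3
γ ≡ γ = 5/6 ≡ 5/6 = 1
¬α ≡ (γ ≡ γ) = 2/3 ≡ 1 = 2/3
((α ≡ α) ⊃ (β ≡ β)) ≡ (¬α ≡ (γ ≡ γ)) = 1 ≡ 2/3 = 2/3

2/3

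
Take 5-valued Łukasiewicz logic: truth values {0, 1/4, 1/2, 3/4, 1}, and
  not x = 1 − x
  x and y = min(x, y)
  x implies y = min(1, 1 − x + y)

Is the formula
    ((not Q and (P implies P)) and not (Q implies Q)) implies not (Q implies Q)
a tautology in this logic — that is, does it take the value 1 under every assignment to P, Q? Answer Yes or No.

Yes

At P = 0, Q = 3/4, for instance:
not Q = not 3/4 = 1/4
P implies P = 0 implies 0 = 1
not Q and (P implies P) = 1/4 and 1 = 1/4
Q implies Q = 3/4 implies 3/4 = 1
not (Q implies Q) = not 1 = 0
(not Q and (P implies P)) and not (Q implies Q) = 1/4 and 0 = 0
((not Q and (P implies P)) and not (Q implies Q)) implies not (Q implies Q) = 0 implies 0 = 1
and checking the remaining 24 assignments likewise gives ≥ 1 in every case.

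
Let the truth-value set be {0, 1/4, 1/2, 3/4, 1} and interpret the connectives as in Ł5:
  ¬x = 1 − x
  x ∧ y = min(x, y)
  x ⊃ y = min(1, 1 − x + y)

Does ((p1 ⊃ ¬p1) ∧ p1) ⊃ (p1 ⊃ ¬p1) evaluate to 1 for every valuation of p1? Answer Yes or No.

Yes

p1 = 0 ↦ 1
p1 = 1/4 ↦ 1
p1 = 1/2 ↦ 1
p1 = 3/4 ↦ 1
p1 = 1 ↦ 1
Every assignment gives a value ≥ 1.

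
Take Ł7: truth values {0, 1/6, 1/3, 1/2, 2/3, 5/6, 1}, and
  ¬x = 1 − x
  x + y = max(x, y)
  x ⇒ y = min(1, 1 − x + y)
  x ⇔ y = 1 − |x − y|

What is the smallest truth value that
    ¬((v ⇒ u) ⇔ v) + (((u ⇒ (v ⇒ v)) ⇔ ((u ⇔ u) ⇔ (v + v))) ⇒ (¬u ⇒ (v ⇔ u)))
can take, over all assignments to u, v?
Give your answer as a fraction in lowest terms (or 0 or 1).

2/3

Take u = 0, v = 2/3:
v ⇒ u = 2/3 ⇒ 0 = 1/3
(v ⇒ u) ⇔ v = 1/3 ⇔ 2/3 = 2/3
¬((v ⇒ u) ⇔ v) = ¬2/3 = 1/3
v ⇒ v = 2/3 ⇒ 2/3 = 1
u ⇒ (v ⇒ v) = 0 ⇒ 1 = 1
u ⇔ u = 0 ⇔ 0 = 1
v + v = 2/3 + 2/3 = 2/3
(u ⇔ u) ⇔ (v + v) = 1 ⇔ 2/3 = 2/3
(u ⇒ (v ⇒ v)) ⇔ ((u ⇔ u) ⇔ (v + v)) = 1 ⇔ 2/3 = 2/3
¬u = ¬0 = 1
v ⇔ u = 2/3 ⇔ 0 = 1/3
¬u ⇒ (v ⇔ u) = 1 ⇒ 1/3 = 1/3
((u ⇒ (v ⇒ v)) ⇔ ((u ⇔ u) ⇔ (v + v))) ⇒ (¬u ⇒ (v ⇔ u)) = 2/3 ⇒ 1/3 = 2/3
¬((v ⇒ u) ⇔ v) + (((u ⇒ (v ⇒ v)) ⇔ ((u ⇔ u) ⇔ (v + v))) ⇒ (¬u ⇒ (v ⇔ u))) = 1/3 + 2/3 = 2/3
No assignment yields a value below 2/3, so this is the minimum.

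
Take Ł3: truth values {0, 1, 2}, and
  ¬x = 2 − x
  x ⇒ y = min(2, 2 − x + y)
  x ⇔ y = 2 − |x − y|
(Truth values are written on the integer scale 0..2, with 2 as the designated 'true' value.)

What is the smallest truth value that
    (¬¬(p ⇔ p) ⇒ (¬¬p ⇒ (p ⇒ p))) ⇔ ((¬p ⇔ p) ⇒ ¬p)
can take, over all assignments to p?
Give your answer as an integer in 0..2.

1

Take p = 1:
p ⇔ p = 1 ⇔ 1 = 2
¬(p ⇔ p) = ¬2 = 0
¬¬(p ⇔ p) = ¬0 = 2
¬p = ¬1 = 1
¬¬p = ¬1 = 1
p ⇒ p = 1 ⇒ 1 = 2
¬¬p ⇒ (p ⇒ p) = 1 ⇒ 2 = 2
¬¬(p ⇔ p) ⇒ (¬¬p ⇒ (p ⇒ p)) = 2 ⇒ 2 = 2
¬p = ¬1 = 1
¬p ⇔ p = 1 ⇔ 1 = 2
¬p = ¬1 = 1
(¬p ⇔ p) ⇒ ¬p = 2 ⇒ 1 = 1
(¬¬(p ⇔ p) ⇒ (¬¬p ⇒ (p ⇒ p))) ⇔ ((¬p ⇔ p) ⇒ ¬p) = 2 ⇔ 1 = 1
No assignment yields a value below 1, so this is the minimum.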